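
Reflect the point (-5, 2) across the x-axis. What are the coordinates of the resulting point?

Reflection across x-axis: (-5, 2) → (-5, -2)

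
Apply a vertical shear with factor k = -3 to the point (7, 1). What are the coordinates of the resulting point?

Shear matrix for vertical shear with factor k = -3:
[[1, 0], [-3, 1]]
Result: (7, 1) → (7, -20)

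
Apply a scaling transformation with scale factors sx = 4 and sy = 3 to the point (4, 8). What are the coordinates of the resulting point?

Scaling matrix:
[[4, 0], [0, 3]]
Result: (4 × 4, 8 × 3) = (16, 24)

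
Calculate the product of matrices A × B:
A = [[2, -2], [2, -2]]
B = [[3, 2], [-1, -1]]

Matrix multiplication:
C[0][0] = 2×3 + -2×-1 = 8
C[0][1] = 2×2 + -2×-1 = 6
C[1][0] = 2×3 + -2×-1 = 8
C[1][1] = 2×2 + -2×-1 = 6
Result: [[8, 6], [8, 6]]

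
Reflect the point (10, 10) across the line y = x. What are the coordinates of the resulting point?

Reflection across line y = x: (10, 10) → (10, 10)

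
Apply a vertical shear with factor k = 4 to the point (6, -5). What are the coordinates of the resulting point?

Shear matrix for vertical shear with factor k = 4:
[[1, 0], [4, 1]]
Result: (6, -5) → (6, 19)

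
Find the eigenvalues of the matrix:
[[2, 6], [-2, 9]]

Characteristic equation: det(A - λI) = 0
λ² - (trace)λ + (det) = 0
trace = 2 + 9 = 11, det = (2)(9) - (6)(-2) = 30
λ² - (11)λ + (30) = 0
λ = (11 ± √((11)² - 4·(30))) / 2 = (11 ± √1) / 2
Solving: λ = 5, 6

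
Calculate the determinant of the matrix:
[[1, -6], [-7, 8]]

For a 2×2 matrix [[a, b], [c, d]], det = ad - bc
det = (1)(8) - (-6)(-7) = 8 - 42 = -34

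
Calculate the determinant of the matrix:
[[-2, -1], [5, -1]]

For a 2×2 matrix [[a, b], [c, d]], det = ad - bc
det = (-2)(-1) - (-1)(5) = 2 - -5 = 7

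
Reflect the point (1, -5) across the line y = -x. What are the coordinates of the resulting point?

Reflection across line y = -x: (1, -5) → (5, -1)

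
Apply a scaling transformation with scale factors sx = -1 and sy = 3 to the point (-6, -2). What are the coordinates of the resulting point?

Scaling matrix:
[[-1, 0], [0, 3]]
Result: (-6 × -1, -2 × 3) = (6, -6)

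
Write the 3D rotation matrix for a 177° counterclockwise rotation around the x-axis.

Rotation matrix for counterclockwise 177° around x-axis:
cos(177°) = -0.9986, sin(177°) = 0.0523
Result: [[1, 0, 0], [0, -0.9986, -0.0523], [0, 0.0523, -0.9986]]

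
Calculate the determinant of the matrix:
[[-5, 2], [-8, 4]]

For a 2×2 matrix [[a, b], [c, d]], det = ad - bc
det = (-5)(4) - (2)(-8) = -20 - -16 = -4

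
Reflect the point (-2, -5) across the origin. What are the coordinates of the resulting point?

Reflection across origin: (-2, -5) → (2, 5)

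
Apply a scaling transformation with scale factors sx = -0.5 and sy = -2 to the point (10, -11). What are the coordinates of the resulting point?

Scaling matrix:
[[-0.50, 0], [0, -2]]
Result: (10 × -0.5, -11 × -2) = (-5, 22)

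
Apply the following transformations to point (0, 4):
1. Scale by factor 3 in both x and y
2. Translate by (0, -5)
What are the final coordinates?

Step 1: Scale (0, 4) by 3 → (0, 12)
Step 2: Translate by (0, -5) → (0, 7)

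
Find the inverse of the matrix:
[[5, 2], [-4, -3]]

For [[a,b],[c,d]], inverse = (1/det)·[[d,-b],[-c,a]]
det = (5)(-3) - (2)(-4) = -15 - -8 = -7
Inverse = (1/-7)·[[-3, -2], [4, 5]]
= [[3/7, 2/7], [-4/7, -5/7]]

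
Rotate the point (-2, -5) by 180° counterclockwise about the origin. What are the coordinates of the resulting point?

Rotation matrix for 180°: [[cos 180°, -sin 180°], [sin 180°, cos 180°]] = [[-1, 0], [0, -1]]
[[-1, 0], [0, -1]] × [-2, -5]ᵀ = [2, 5]ᵀ
Result: (2, 5)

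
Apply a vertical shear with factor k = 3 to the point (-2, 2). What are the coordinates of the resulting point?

Shear matrix for vertical shear with factor k = 3:
[[1, 0], [3, 1]]
Result: (-2, 2) → (-2, -4)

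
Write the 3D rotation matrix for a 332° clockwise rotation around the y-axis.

Rotation matrix for clockwise 332° around y-axis:
A clockwise rotation by 332° is a counterclockwise rotation by -332°.
cos(-332°) = 0.8829, sin(-332°) = 0.4695
Result: [[0.8829, 0, 0.4695], [0, 1, 0], [-0.4695, 0, 0.8829]]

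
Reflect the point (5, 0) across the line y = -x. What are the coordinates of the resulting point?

Reflection across line y = -x: (5, 0) → (0, -5)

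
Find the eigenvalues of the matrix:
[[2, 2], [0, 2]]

Characteristic equation: det(A - λI) = 0
λ² - (trace)λ + (det) = 0
trace = 2 + 2 = 4, det = (2)(2) - (2)(0) = 4
λ² - (4)λ + (4) = 0
λ = (4 ± √((4)² - 4·(4))) / 2 = (4 ± √0) / 2
Solving: λ = 2, 2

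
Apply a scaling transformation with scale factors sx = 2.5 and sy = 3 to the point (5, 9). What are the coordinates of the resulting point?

Scaling matrix:
[[2.50, 0], [0, 3]]
Result: (5 × 2.5, 9 × 3) = (12.5, 27)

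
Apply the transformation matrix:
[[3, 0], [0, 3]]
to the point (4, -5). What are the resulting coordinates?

Matrix multiplication:
[[3, 0], [0, 3]] × [4, -5]ᵀ
= [(3)(4) + (0)(-5), (0)(4) + (3)(-5)]ᵀ
= [12, -15]ᵀ
Result: (12, -15)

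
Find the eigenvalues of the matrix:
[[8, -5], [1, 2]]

Characteristic equation: det(A - λI) = 0
λ² - (trace)λ + (det) = 0
trace = 8 + 2 = 10, det = (8)(2) - (-5)(1) = 21
λ² - (10)λ + (21) = 0
λ = (10 ± √((10)² - 4·(21))) / 2 = (10 ± √16) / 2
Solving: λ = 3, 7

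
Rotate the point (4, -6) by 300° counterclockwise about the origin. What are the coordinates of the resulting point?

Rotation matrix for 300°: [[cos 300°, -sin 300°], [sin 300°, cos 300°]] ≈ [[0.500000, 0.866025], [-0.866025, 0.500000]]
[[0.500000, 0.866025], [-0.866025, 0.500000]] × [4, -6]ᵀ ≈ [-3.1962, -6.4641]ᵀ
Result: (-3.1962, -6.4641)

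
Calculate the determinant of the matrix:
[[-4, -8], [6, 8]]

For a 2×2 matrix [[a, b], [c, d]], det = ad - bc
det = (-4)(8) - (-8)(6) = -32 - -48 = 16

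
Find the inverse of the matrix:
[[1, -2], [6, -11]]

For [[a,b],[c,d]], inverse = (1/det)·[[d,-b],[-c,a]]
det = (1)(-11) - (-2)(6) = -11 - -12 = 1
Inverse = [[-11, 2], [-6, 1]]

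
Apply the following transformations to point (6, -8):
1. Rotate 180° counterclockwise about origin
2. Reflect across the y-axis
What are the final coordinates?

Step 1: Rotate 180° → (-6, 8)
Step 2: Reflect across y-axis → (6, 8)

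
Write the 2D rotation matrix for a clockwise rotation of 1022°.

Rotation matrix formula: [[cos θ, -sin θ], [sin θ, cos θ]]
A clockwise rotation by 1022° is equivalent to a counterclockwise rotation by -1022°.
For θ = -1022°:
cos(-1022°) = 0.5299
sin(-1022°) = 0.8480
Result: [[0.5299, -0.8480], [0.8480, 0.5299]]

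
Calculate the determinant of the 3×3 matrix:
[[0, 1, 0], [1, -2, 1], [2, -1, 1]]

Expansion along first row:
det = 0·det([[-2,1],[-1,1]]) - 1·det([[1,1],[2,1]]) + 0·det([[1,-2],[2,-1]])
    = 0·(-2·1 - 1·-1) - 1·(1·1 - 1·2) + 0·(1·-1 - -2·2)
    = 0·-1 - 1·-1 + 0·3
    = 0 + 1 + 0 = 1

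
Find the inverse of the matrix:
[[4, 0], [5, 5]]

For [[a,b],[c,d]], inverse = (1/det)·[[d,-b],[-c,a]]
det = (4)(5) - (0)(5) = 20 - 0 = 20
Inverse = (1/20)·[[5, 0], [-5, 4]]
= [[1/4, 0], [-1/4, 1/5]]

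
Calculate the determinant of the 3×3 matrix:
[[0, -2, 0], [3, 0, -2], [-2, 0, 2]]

Expansion along first row:
det = 0·det([[0,-2],[0,2]]) - -2·det([[3,-2],[-2,2]]) + 0·det([[3,0],[-2,0]])
    = 0·(0·2 - -2·0) - -2·(3·2 - -2·-2) + 0·(3·0 - 0·-2)
    = 0·0 - -2·2 + 0·0
    = 0 + 4 + 0 = 4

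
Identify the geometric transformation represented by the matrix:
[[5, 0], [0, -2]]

This matrix represents: non-uniform scaling by sx = 5, sy = -2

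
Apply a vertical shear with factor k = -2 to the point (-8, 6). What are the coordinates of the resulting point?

Shear matrix for vertical shear with factor k = -2:
[[1, 0], [-2, 1]]
Result: (-8, 6) → (-8, 22)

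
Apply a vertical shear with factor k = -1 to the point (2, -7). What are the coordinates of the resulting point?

Shear matrix for vertical shear with factor k = -1:
[[1, 0], [-1, 1]]
Result: (2, -7) → (2, -9)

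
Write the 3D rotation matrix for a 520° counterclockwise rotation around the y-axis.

Rotation matrix for counterclockwise 520° around y-axis:
cos(520°) = -0.9397, sin(520°) = 0.3420
Result: [[-0.9397, 0, 0.3420], [0, 1, 0], [-0.3420, 0, -0.9397]]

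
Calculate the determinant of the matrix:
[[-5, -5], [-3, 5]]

For a 2×2 matrix [[a, b], [c, d]], det = ad - bc
det = (-5)(5) - (-5)(-3) = -25 - 15 = -40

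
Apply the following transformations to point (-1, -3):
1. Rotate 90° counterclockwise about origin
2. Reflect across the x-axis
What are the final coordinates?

Step 1: Rotate 90° → (3, -1)
Step 2: Reflect across x-axis → (3, 1)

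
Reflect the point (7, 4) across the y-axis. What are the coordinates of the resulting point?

Reflection across y-axis: (7, 4) → (-7, 4)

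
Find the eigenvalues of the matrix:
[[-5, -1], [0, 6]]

Characteristic equation: det(A - λI) = 0
λ² - (trace)λ + (det) = 0
trace = -5 + 6 = 1, det = (-5)(6) - (-1)(0) = -30
λ² - (1)λ + (-30) = 0
λ = (1 ± √((1)² - 4·(-30))) / 2 = (1 ± √121) / 2
Solving: λ = -5, 6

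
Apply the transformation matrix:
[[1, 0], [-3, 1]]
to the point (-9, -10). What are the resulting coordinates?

Matrix multiplication:
[[1, 0], [-3, 1]] × [-9, -10]ᵀ
= [(1)(-9) + (0)(-10), (-3)(-9) + (1)(-10)]ᵀ
= [-9, 17]ᵀ
Result: (-9, 17)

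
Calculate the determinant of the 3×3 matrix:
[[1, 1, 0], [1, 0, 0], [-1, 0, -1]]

Expansion along first row:
det = 1·det([[0,0],[0,-1]]) - 1·det([[1,0],[-1,-1]]) + 0·det([[1,0],[-1,0]])
    = 1·(0·-1 - 0·0) - 1·(1·-1 - 0·-1) + 0·(1·0 - 0·-1)
    = 1·0 - 1·-1 + 0·0
    = 0 + 1 + 0 = 1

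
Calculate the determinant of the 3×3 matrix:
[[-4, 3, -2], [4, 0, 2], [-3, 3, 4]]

Expansion along first row:
det = -4·det([[0,2],[3,4]]) - 3·det([[4,2],[-3,4]]) + -2·det([[4,0],[-3,3]])
    = -4·(0·4 - 2·3) - 3·(4·4 - 2·-3) + -2·(4·3 - 0·-3)
    = -4·-6 - 3·22 + -2·12
    = 24 + -66 + -24 = -66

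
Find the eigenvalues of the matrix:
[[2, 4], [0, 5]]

Characteristic equation: det(A - λI) = 0
λ² - (trace)λ + (det) = 0
trace = 2 + 5 = 7, det = (2)(5) - (4)(0) = 10
λ² - (7)λ + (10) = 0
λ = (7 ± √((7)² - 4·(10))) / 2 = (7 ± √9) / 2
Solving: λ = 2, 5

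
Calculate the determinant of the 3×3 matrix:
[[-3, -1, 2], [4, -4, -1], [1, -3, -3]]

Expansion along first row:
det = -3·det([[-4,-1],[-3,-3]]) - -1·det([[4,-1],[1,-3]]) + 2·det([[4,-4],[1,-3]])
    = -3·(-4·-3 - -1·-3) - -1·(4·-3 - -1·1) + 2·(4·-3 - -4·1)
    = -3·9 - -1·-11 + 2·-8
    = -27 + -11 + -16 = -54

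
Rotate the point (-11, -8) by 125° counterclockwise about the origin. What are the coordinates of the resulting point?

Rotation matrix for 125°: [[cos 125°, -sin 125°], [sin 125°, cos 125°]] ≈ [[-0.573576, -0.819152], [0.819152, -0.573576]]
[[-0.573576, -0.819152], [0.819152, -0.573576]] × [-11, -8]ᵀ ≈ [12.8626, -4.4221]ᵀ
Result: (12.8626, -4.4221)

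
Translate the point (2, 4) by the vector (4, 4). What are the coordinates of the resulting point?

Translation by (4, 4) (homogeneous matrix [[1, 0, 4], [0, 1, 4], [0, 0, 1]]):
x' = 2 + 4 = 6
y' = 4 + 4 = 8
Result: (6, 8)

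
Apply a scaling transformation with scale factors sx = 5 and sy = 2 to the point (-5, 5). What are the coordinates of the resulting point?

Scaling matrix:
[[5, 0], [0, 2]]
Result: (-5 × 5, 5 × 2) = (-25, 10)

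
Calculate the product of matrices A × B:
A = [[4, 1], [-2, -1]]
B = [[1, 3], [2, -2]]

Matrix multiplication:
C[0][0] = 4×1 + 1×2 = 6
C[0][1] = 4×3 + 1×-2 = 10
C[1][0] = -2×1 + -1×2 = -4
C[1][1] = -2×3 + -1×-2 = -4
Result: [[6, 10], [-4, -4]]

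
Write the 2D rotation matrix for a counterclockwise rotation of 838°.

Rotation matrix formula: [[cos θ, -sin θ], [sin θ, cos θ]]
For θ = 838°:
cos(838°) = -0.4695
sin(838°) = 0.8829
Result: [[-0.4695, -0.8829], [0.8829, -0.4695]]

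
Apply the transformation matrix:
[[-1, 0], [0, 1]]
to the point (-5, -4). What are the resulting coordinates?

Matrix multiplication:
[[-1, 0], [0, 1]] × [-5, -4]ᵀ
= [(-1)(-5) + (0)(-4), (0)(-5) + (1)(-4)]ᵀ
= [5, -4]ᵀ
Result: (5, -4)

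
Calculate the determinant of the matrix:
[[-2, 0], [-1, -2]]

For a 2×2 matrix [[a, b], [c, d]], det = ad - bc
det = (-2)(-2) - (0)(-1) = 4 - 0 = 4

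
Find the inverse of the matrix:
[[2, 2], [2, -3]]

For [[a,b],[c,d]], inverse = (1/det)·[[d,-b],[-c,a]]
det = (2)(-3) - (2)(2) = -6 - 4 = -10
Inverse = (1/-10)·[[-3, -2], [-2, 2]]
= [[3/10, 1/5], [1/5, -1/5]]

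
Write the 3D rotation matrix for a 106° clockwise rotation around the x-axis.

Rotation matrix for clockwise 106° around x-axis:
A clockwise rotation by 106° is a counterclockwise rotation by -106°.
cos(-106°) = -0.2756, sin(-106°) = -0.9613
Result: [[1, 0, 0], [0, -0.2756, 0.9613], [0, -0.9613, -0.2756]]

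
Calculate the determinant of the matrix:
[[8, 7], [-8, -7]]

For a 2×2 matrix [[a, b], [c, d]], det = ad - bc
det = (8)(-7) - (7)(-8) = -56 - -56 = 0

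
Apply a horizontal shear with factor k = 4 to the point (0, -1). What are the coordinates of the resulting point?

Shear matrix for horizontal shear with factor k = 4:
[[1, 4], [0, 1]]
Result: (0, -1) → (-4, -1)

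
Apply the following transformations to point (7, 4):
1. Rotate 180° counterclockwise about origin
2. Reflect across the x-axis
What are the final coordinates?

Step 1: Rotate 180° → (-7, -4)
Step 2: Reflect across x-axis → (-7, 4)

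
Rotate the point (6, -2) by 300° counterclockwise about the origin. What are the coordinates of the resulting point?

Rotation matrix for 300°: [[cos 300°, -sin 300°], [sin 300°, cos 300°]] ≈ [[0.500000, 0.866025], [-0.866025, 0.500000]]
[[0.500000, 0.866025], [-0.866025, 0.500000]] × [6, -2]ᵀ ≈ [1.2679, -6.1962]ᵀ
Result: (1.2679, -6.1962)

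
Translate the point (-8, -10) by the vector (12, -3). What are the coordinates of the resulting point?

Translation by (12, -3) (homogeneous matrix [[1, 0, 12], [0, 1, -3], [0, 0, 1]]):
x' = -8 + 12 = 4
y' = -10 + -3 = -13
Result: (4, -13)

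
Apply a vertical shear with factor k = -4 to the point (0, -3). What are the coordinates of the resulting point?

Shear matrix for vertical shear with factor k = -4:
[[1, 0], [-4, 1]]
Result: (0, -3) → (0, -3)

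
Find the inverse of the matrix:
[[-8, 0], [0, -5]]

For [[a,b],[c,d]], inverse = (1/det)·[[d,-b],[-c,a]]
det = (-8)(-5) - (0)(0) = 40 - 0 = 40
Inverse = (1/40)·[[-5, 0], [0, -8]]
= [[-1/8, 0], [0, -1/5]]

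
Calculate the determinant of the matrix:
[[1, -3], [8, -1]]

For a 2×2 matrix [[a, b], [c, d]], det = ad - bc
det = (1)(-1) - (-3)(8) = -1 - -24 = 23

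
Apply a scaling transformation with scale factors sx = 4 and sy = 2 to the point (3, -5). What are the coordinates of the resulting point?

Scaling matrix:
[[4, 0], [0, 2]]
Result: (3 × 4, -5 × 2) = (12, -10)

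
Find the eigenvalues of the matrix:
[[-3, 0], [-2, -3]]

Characteristic equation: det(A - λI) = 0
λ² - (trace)λ + (det) = 0
trace = -3 + -3 = -6, det = (-3)(-3) - (0)(-2) = 9
λ² - (-6)λ + (9) = 0
λ = (-6 ± √((-6)² - 4·(9))) / 2 = (-6 ± √0) / 2
Solving: λ = -3, -3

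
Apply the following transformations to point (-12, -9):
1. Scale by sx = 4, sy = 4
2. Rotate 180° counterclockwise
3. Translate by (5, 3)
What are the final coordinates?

Step 1: Scale → (-48, -36)
Step 2: Rotate 180° → (48, 36)
Step 3: Translate → (53, 39)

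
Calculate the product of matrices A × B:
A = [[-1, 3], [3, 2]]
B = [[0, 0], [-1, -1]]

Matrix multiplication:
C[0][0] = -1×0 + 3×-1 = -3
C[0][1] = -1×0 + 3×-1 = -3
C[1][0] = 3×0 + 2×-1 = -2
C[1][1] = 3×0 + 2×-1 = -2
Result: [[-3, -3], [-2, -2]]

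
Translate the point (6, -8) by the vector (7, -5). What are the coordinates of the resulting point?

Translation by (7, -5) (homogeneous matrix [[1, 0, 7], [0, 1, -5], [0, 0, 1]]):
x' = 6 + 7 = 13
y' = -8 + -5 = -13
Result: (13, -13)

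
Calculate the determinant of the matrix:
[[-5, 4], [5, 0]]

For a 2×2 matrix [[a, b], [c, d]], det = ad - bc
det = (-5)(0) - (4)(5) = 0 - 20 = -20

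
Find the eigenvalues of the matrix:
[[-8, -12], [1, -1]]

Characteristic equation: det(A - λI) = 0
λ² - (trace)λ + (det) = 0
trace = -8 + -1 = -9, det = (-8)(-1) - (-12)(1) = 20
λ² - (-9)λ + (20) = 0
λ = (-9 ± √((-9)² - 4·(20))) / 2 = (-9 ± √1) / 2
Solving: λ = -5, -4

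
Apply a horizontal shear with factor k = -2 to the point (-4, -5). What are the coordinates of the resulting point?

Shear matrix for horizontal shear with factor k = -2:
[[1, -2], [0, 1]]
Result: (-4, -5) → (6, -5)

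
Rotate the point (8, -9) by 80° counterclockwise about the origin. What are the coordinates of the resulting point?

Rotation matrix for 80°: [[cos 80°, -sin 80°], [sin 80°, cos 80°]] ≈ [[0.173648, -0.984808], [0.984808, 0.173648]]
[[0.173648, -0.984808], [0.984808, 0.173648]] × [8, -9]ᵀ ≈ [10.2525, 6.3156]ᵀ
Result: (10.2525, 6.3156)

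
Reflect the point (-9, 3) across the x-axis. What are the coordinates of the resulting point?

Reflection across x-axis: (-9, 3) → (-9, -3)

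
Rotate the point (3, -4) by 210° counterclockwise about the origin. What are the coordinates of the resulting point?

Rotation matrix for 210°: [[cos 210°, -sin 210°], [sin 210°, cos 210°]] ≈ [[-0.866025, 0.500000], [-0.500000, -0.866025]]
[[-0.866025, 0.500000], [-0.500000, -0.866025]] × [3, -4]ᵀ ≈ [-4.5981, 1.9641]ᵀ
Result: (-4.5981, 1.9641)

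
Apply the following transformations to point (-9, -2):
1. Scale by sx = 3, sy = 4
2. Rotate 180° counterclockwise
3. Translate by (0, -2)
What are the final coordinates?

Step 1: Scale → (-27, -8)
Step 2: Rotate 180° → (27, 8)
Step 3: Translate → (27, 6)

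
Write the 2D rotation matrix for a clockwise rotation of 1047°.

Rotation matrix formula: [[cos θ, -sin θ], [sin θ, cos θ]]
A clockwise rotation by 1047° is equivalent to a counterclockwise rotation by -1047°.
For θ = -1047°:
cos(-1047°) = 0.8387
sin(-1047°) = 0.5446
Result: [[0.8387, -0.5446], [0.5446, 0.8387]]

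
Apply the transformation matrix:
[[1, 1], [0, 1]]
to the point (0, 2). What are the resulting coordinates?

Matrix multiplication:
[[1, 1], [0, 1]] × [0, 2]ᵀ
= [(1)(0) + (1)(2), (0)(0) + (1)(2)]ᵀ
= [2, 2]ᵀ
Result: (2, 2)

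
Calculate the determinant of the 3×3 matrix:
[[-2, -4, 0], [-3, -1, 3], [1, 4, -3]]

Expansion along first row:
det = -2·det([[-1,3],[4,-3]]) - -4·det([[-3,3],[1,-3]]) + 0·det([[-3,-1],[1,4]])
    = -2·(-1·-3 - 3·4) - -4·(-3·-3 - 3·1) + 0·(-3·4 - -1·1)
    = -2·-9 - -4·6 + 0·-11
    = 18 + 24 + 0 = 42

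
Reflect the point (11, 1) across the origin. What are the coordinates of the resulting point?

Reflection across origin: (11, 1) → (-11, -1)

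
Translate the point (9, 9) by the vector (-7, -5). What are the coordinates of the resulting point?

Translation by (-7, -5) (homogeneous matrix [[1, 0, -7], [0, 1, -5], [0, 0, 1]]):
x' = 9 + -7 = 2
y' = 9 + -5 = 4
Result: (2, 4)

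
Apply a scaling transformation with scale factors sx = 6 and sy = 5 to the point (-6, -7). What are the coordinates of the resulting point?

Scaling matrix:
[[6, 0], [0, 5]]
Result: (-6 × 6, -7 × 5) = (-36, -35)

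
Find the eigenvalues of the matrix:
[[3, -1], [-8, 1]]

Characteristic equation: det(A - λI) = 0
λ² - (trace)λ + (det) = 0
trace = 3 + 1 = 4, det = (3)(1) - (-1)(-8) = -5
λ² - (4)λ + (-5) = 0
λ = (4 ± √((4)² - 4·(-5))) / 2 = (4 ± √36) / 2
Solving: λ = -1, 5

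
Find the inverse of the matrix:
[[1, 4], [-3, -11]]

For [[a,b],[c,d]], inverse = (1/det)·[[d,-b],[-c,a]]
det = (1)(-11) - (4)(-3) = -11 - -12 = 1
Inverse = [[-11, -4], [3, 1]]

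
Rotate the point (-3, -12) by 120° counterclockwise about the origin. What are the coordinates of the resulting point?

Rotation matrix for 120°: [[cos 120°, -sin 120°], [sin 120°, cos 120°]] ≈ [[-0.500000, -0.866025], [0.866025, -0.500000]]
[[-0.500000, -0.866025], [0.866025, -0.500000]] × [-3, -12]ᵀ ≈ [11.8923, 3.4019]ᵀ
Result: (11.8923, 3.4019)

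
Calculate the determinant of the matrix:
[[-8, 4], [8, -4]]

For a 2×2 matrix [[a, b], [c, d]], det = ad - bc
det = (-8)(-4) - (4)(8) = 32 - 32 = 0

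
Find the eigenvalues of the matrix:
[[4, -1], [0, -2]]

Characteristic equation: det(A - λI) = 0
λ² - (trace)λ + (det) = 0
trace = 4 + -2 = 2, det = (4)(-2) - (-1)(0) = -8
λ² - (2)λ + (-8) = 0
λ = (2 ± √((2)² - 4·(-8))) / 2 = (2 ± √36) / 2
Solving: λ = -2, 4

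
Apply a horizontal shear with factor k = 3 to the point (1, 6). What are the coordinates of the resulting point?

Shear matrix for horizontal shear with factor k = 3:
[[1, 3], [0, 1]]
Result: (1, 6) → (19, 6)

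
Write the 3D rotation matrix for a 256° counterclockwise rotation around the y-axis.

Rotation matrix for counterclockwise 256° around y-axis:
cos(256°) = -0.2419, sin(256°) = -0.9703
Result: [[-0.2419, 0, -0.9703], [0, 1, 0], [0.9703, 0, -0.2419]]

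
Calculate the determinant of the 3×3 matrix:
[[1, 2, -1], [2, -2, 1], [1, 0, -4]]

Expansion along first row:
det = 1·det([[-2,1],[0,-4]]) - 2·det([[2,1],[1,-4]]) + -1·det([[2,-2],[1,0]])
    = 1·(-2·-4 - 1·0) - 2·(2·-4 - 1·1) + -1·(2·0 - -2·1)
    = 1·8 - 2·-9 + -1·2
    = 8 + 18 + -2 = 24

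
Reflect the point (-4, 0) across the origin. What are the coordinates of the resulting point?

Reflection across origin: (-4, 0) → (4, 0)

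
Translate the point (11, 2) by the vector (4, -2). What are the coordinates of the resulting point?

Translation by (4, -2) (homogeneous matrix [[1, 0, 4], [0, 1, -2], [0, 0, 1]]):
x' = 11 + 4 = 15
y' = 2 + -2 = 0
Result: (15, 0)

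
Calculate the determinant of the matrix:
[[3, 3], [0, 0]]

For a 2×2 matrix [[a, b], [c, d]], det = ad - bc
det = (3)(0) - (3)(0) = 0 - 0 = 0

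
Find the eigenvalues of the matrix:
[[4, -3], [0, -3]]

Characteristic equation: det(A - λI) = 0
λ² - (trace)λ + (det) = 0
trace = 4 + -3 = 1, det = (4)(-3) - (-3)(0) = -12
λ² - (1)λ + (-12) = 0
λ = (1 ± √((1)² - 4·(-12))) / 2 = (1 ± √49) / 2
Solving: λ = -3, 4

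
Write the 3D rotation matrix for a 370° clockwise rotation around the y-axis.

Rotation matrix for clockwise 370° around y-axis:
A clockwise rotation by 370° is a counterclockwise rotation by -370°.
cos(-370°) = 0.9848, sin(-370°) = -0.1736
Result: [[0.9848, 0, -0.1736], [0, 1, 0], [0.1736, 0, 0.9848]]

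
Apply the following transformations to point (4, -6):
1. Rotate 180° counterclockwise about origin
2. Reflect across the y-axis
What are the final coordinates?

Step 1: Rotate 180° → (-4, 6)
Step 2: Reflect across y-axis → (4, 6)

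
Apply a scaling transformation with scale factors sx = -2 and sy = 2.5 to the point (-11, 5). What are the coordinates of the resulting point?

Scaling matrix:
[[-2, 0], [0, 2.50]]
Result: (-11 × -2, 5 × 2.5) = (22, 12.5)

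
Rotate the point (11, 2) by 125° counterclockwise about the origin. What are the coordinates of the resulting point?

Rotation matrix for 125°: [[cos 125°, -sin 125°], [sin 125°, cos 125°]] ≈ [[-0.573576, -0.819152], [0.819152, -0.573576]]
[[-0.573576, -0.819152], [0.819152, -0.573576]] × [11, 2]ᵀ ≈ [-7.9476, 7.8635]ᵀ
Result: (-7.9476, 7.8635)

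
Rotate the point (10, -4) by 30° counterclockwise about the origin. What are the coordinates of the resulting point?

Rotation matrix for 30°: [[cos 30°, -sin 30°], [sin 30°, cos 30°]] ≈ [[0.866025, -0.500000], [0.500000, 0.866025]]
[[0.866025, -0.500000], [0.500000, 0.866025]] × [10, -4]ᵀ ≈ [10.6603, 1.5359]ᵀ
Result: (10.6603, 1.5359)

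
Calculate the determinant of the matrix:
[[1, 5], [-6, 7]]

For a 2×2 matrix [[a, b], [c, d]], det = ad - bc
det = (1)(7) - (5)(-6) = 7 - -30 = 37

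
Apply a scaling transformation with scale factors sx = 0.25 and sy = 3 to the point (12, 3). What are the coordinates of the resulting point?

Scaling matrix:
[[0.25, 0], [0, 3]]
Result: (12 × 0.25, 3 × 3) = (3, 9)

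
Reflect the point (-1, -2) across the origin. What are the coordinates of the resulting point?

Reflection across origin: (-1, -2) → (1, 2)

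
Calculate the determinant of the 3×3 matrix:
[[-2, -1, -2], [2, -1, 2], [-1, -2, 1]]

Expansion along first row:
det = -2·det([[-1,2],[-2,1]]) - -1·det([[2,2],[-1,1]]) + -2·det([[2,-1],[-1,-2]])
    = -2·(-1·1 - 2·-2) - -1·(2·1 - 2·-1) + -2·(2·-2 - -1·-1)
    = -2·3 - -1·4 + -2·-5
    = -6 + 4 + 10 = 8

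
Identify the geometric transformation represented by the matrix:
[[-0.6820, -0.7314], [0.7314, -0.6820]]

This matrix represents: rotation by 133° counterclockwise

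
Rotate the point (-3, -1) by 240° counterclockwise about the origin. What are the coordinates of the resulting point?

Rotation matrix for 240°: [[cos 240°, -sin 240°], [sin 240°, cos 240°]] ≈ [[-0.500000, 0.866025], [-0.866025, -0.500000]]
[[-0.500000, 0.866025], [-0.866025, -0.500000]] × [-3, -1]ᵀ ≈ [0.6340, 3.0981]ᵀ
Result: (0.6340, 3.0981)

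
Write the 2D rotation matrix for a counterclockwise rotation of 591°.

Rotation matrix formula: [[cos θ, -sin θ], [sin θ, cos θ]]
For θ = 591°:
cos(591°) = -0.6293
sin(591°) = -0.7771
Result: [[-0.6293, 0.7771], [-0.7771, -0.6293]]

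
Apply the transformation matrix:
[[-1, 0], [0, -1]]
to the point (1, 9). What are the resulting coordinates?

Matrix multiplication:
[[-1, 0], [0, -1]] × [1, 9]ᵀ
= [(-1)(1) + (0)(9), (0)(1) + (-1)(9)]ᵀ
= [-1, -9]ᵀ
Result: (-1, -9)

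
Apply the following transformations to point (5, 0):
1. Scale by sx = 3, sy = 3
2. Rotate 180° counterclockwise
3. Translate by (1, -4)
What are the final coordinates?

Step 1: Scale → (15, 0)
Step 2: Rotate 180° → (-15, 0)
Step 3: Translate → (-14, -4)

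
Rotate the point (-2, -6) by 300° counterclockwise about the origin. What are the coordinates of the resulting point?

Rotation matrix for 300°: [[cos 300°, -sin 300°], [sin 300°, cos 300°]] ≈ [[0.500000, 0.866025], [-0.866025, 0.500000]]
[[0.500000, 0.866025], [-0.866025, 0.500000]] × [-2, -6]ᵀ ≈ [-6.1962, -1.2679]ᵀ
Result: (-6.1962, -1.2679)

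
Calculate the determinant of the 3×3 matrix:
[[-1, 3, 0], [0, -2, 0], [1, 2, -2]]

Expansion along first row:
det = -1·det([[-2,0],[2,-2]]) - 3·det([[0,0],[1,-2]]) + 0·det([[0,-2],[1,2]])
    = -1·(-2·-2 - 0·2) - 3·(0·-2 - 0·1) + 0·(0·2 - -2·1)
    = -1·4 - 3·0 + 0·2
    = -4 + 0 + 0 = -4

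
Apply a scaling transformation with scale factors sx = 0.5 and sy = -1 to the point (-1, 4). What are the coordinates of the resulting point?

Scaling matrix:
[[0.50, 0], [0, -1]]
Result: (-1 × 0.5, 4 × -1) = (-0.5, -4)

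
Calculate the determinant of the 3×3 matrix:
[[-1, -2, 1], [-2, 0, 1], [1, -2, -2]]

Expansion along first row:
det = -1·det([[0,1],[-2,-2]]) - -2·det([[-2,1],[1,-2]]) + 1·det([[-2,0],[1,-2]])
    = -1·(0·-2 - 1·-2) - -2·(-2·-2 - 1·1) + 1·(-2·-2 - 0·1)
    = -1·2 - -2·3 + 1·4
    = -2 + 6 + 4 = 8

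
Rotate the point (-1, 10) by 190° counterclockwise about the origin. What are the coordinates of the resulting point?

Rotation matrix for 190°: [[cos 190°, -sin 190°], [sin 190°, cos 190°]] ≈ [[-0.984808, 0.173648], [-0.173648, -0.984808]]
[[-0.984808, 0.173648], [-0.173648, -0.984808]] × [-1, 10]ᵀ ≈ [2.7213, -9.6744]ᵀ
Result: (2.7213, -9.6744)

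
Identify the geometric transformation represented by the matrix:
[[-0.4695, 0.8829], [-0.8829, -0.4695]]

This matrix represents: rotation by 242° counterclockwise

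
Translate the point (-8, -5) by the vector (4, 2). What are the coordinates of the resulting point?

Translation by (4, 2) (homogeneous matrix [[1, 0, 4], [0, 1, 2], [0, 0, 1]]):
x' = -8 + 4 = -4
y' = -5 + 2 = -3
Result: (-4, -3)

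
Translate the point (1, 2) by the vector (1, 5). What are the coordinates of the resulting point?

Translation by (1, 5) (homogeneous matrix [[1, 0, 1], [0, 1, 5], [0, 0, 1]]):
x' = 1 + 1 = 2
y' = 2 + 5 = 7
Result: (2, 7)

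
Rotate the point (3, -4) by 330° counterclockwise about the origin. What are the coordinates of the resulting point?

Rotation matrix for 330°: [[cos 330°, -sin 330°], [sin 330°, cos 330°]] ≈ [[0.866025, 0.500000], [-0.500000, 0.866025]]
[[0.866025, 0.500000], [-0.500000, 0.866025]] × [3, -4]ᵀ ≈ [0.5981, -4.9641]ᵀ
Result: (0.5981, -4.9641)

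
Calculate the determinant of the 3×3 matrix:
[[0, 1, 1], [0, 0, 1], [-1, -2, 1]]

Expansion along first row:
det = 0·det([[0,1],[-2,1]]) - 1·det([[0,1],[-1,1]]) + 1·det([[0,0],[-1,-2]])
    = 0·(0·1 - 1·-2) - 1·(0·1 - 1·-1) + 1·(0·-2 - 0·-1)
    = 0·2 - 1·1 + 1·0
    = 0 + -1 + 0 = -1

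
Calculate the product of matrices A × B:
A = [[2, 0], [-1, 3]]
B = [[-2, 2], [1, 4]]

Matrix multiplication:
C[0][0] = 2×-2 + 0×1 = -4
C[0][1] = 2×2 + 0×4 = 4
C[1][0] = -1×-2 + 3×1 = 5
C[1][1] = -1×2 + 3×4 = 10
Result: [[-4, 4], [5, 10]]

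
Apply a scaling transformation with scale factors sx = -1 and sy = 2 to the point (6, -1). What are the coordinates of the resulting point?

Scaling matrix:
[[-1, 0], [0, 2]]
Result: (6 × -1, -1 × 2) = (-6, -2)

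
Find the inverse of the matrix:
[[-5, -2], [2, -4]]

For [[a,b],[c,d]], inverse = (1/det)·[[d,-b],[-c,a]]
det = (-5)(-4) - (-2)(2) = 20 - -4 = 24
Inverse = (1/24)·[[-4, 2], [-2, -5]]
= [[-1/6, 1/12], [-1/12, -5/24]]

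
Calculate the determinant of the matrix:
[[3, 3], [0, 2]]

For a 2×2 matrix [[a, b], [c, d]], det = ad - bc
det = (3)(2) - (3)(0) = 6 - 0 = 6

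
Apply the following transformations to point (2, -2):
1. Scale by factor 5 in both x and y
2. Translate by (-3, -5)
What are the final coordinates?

Step 1: Scale (2, -2) by 5 → (10, -10)
Step 2: Translate by (-3, -5) → (7, -15)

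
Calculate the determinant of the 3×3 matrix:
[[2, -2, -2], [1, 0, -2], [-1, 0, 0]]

Expansion along first row:
det = 2·det([[0,-2],[0,0]]) - -2·det([[1,-2],[-1,0]]) + -2·det([[1,0],[-1,0]])
    = 2·(0·0 - -2·0) - -2·(1·0 - -2·-1) + -2·(1·0 - 0·-1)
    = 2·0 - -2·-2 + -2·0
    = 0 + -4 + 0 = -4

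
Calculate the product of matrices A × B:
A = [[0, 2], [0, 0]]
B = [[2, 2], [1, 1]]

Matrix multiplication:
C[0][0] = 0×2 + 2×1 = 2
C[0][1] = 0×2 + 2×1 = 2
C[1][0] = 0×2 + 0×1 = 0
C[1][1] = 0×2 + 0×1 = 0
Result: [[2, 2], [0, 0]]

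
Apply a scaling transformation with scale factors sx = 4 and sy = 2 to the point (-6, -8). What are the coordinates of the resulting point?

Scaling matrix:
[[4, 0], [0, 2]]
Result: (-6 × 4, -8 × 2) = (-24, -16)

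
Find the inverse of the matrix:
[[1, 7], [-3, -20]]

For [[a,b],[c,d]], inverse = (1/det)·[[d,-b],[-c,a]]
det = (1)(-20) - (7)(-3) = -20 - -21 = 1
Inverse = [[-20, -7], [3, 1]]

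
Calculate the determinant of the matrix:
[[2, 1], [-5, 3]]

For a 2×2 matrix [[a, b], [c, d]], det = ad - bc
det = (2)(3) - (1)(-5) = 6 - -5 = 11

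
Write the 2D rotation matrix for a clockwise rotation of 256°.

Rotation matrix formula: [[cos θ, -sin θ], [sin θ, cos θ]]
A clockwise rotation by 256° is equivalent to a counterclockwise rotation by -256°.
For θ = -256°:
cos(-256°) = -0.2419
sin(-256°) = 0.9703
Result: [[-0.2419, -0.9703], [0.9703, -0.2419]]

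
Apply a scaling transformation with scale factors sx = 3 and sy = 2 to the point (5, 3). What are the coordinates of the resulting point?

Scaling matrix:
[[3, 0], [0, 2]]
Result: (5 × 3, 3 × 2) = (15, 6)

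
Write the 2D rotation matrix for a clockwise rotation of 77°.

Rotation matrix formula: [[cos θ, -sin θ], [sin θ, cos θ]]
A clockwise rotation by 77° is equivalent to a counterclockwise rotation by -77°.
For θ = -77°:
cos(-77°) = 0.2250
sin(-77°) = -0.9744
Result: [[0.2250, 0.9744], [-0.9744, 0.2250]]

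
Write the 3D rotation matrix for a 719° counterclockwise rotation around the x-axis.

Rotation matrix for counterclockwise 719° around x-axis:
cos(719°) = 0.9998, sin(719°) = -0.0175
Result: [[1, 0, 0], [0, 0.9998, 0.0175], [0, -0.0175, 0.9998]]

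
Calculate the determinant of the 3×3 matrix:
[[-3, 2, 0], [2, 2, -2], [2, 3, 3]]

Expansion along first row:
det = -3·det([[2,-2],[3,3]]) - 2·det([[2,-2],[2,3]]) + 0·det([[2,2],[2,3]])
    = -3·(2·3 - -2·3) - 2·(2·3 - -2·2) + 0·(2·3 - 2·2)
    = -3·12 - 2·10 + 0·2
    = -36 + -20 + 0 = -56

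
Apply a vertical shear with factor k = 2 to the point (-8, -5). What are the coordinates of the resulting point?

Shear matrix for vertical shear with factor k = 2:
[[1, 0], [2, 1]]
Result: (-8, -5) → (-8, -21)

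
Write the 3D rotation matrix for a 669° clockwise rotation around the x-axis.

Rotation matrix for clockwise 669° around x-axis:
A clockwise rotation by 669° is a counterclockwise rotation by -669°.
cos(-669°) = 0.6293, sin(-669°) = 0.7771
Result: [[1, 0, 0], [0, 0.6293, -0.7771], [0, 0.7771, 0.6293]]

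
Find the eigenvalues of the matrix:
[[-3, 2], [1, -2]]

Characteristic equation: det(A - λI) = 0
λ² - (trace)λ + (det) = 0
trace = -3 + -2 = -5, det = (-3)(-2) - (2)(1) = 4
λ² - (-5)λ + (4) = 0
λ = (-5 ± √((-5)² - 4·(4))) / 2 = (-5 ± √9) / 2
Solving: λ = -4, -1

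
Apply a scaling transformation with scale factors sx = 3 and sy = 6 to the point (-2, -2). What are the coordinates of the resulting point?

Scaling matrix:
[[3, 0], [0, 6]]
Result: (-2 × 3, -2 × 6) = (-6, -12)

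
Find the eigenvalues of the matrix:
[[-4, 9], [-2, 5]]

Characteristic equation: det(A - λI) = 0
λ² - (trace)λ + (det) = 0
trace = -4 + 5 = 1, det = (-4)(5) - (9)(-2) = -2
λ² - (1)λ + (-2) = 0
λ = (1 ± √((1)² - 4·(-2))) / 2 = (1 ± √9) / 2
Solving: λ = -1, 2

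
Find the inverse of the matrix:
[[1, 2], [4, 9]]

For [[a,b],[c,d]], inverse = (1/det)·[[d,-b],[-c,a]]
det = (1)(9) - (2)(4) = 9 - 8 = 1
Inverse = [[9, -2], [-4, 1]]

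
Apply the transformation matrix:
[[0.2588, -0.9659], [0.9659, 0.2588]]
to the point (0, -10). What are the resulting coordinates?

Matrix multiplication:
[[0.2588, -0.9659], [0.9659, 0.2588]] × [0, -10]ᵀ
= [(0.2588)(0) + (-0.9659)(-10), (0.9659)(0) + (0.2588)(-10)]ᵀ
= [9.6590, -2.5880]ᵀ
Result: (9.6590, -2.5880)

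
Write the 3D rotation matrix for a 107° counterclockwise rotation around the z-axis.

Rotation matrix for counterclockwise 107° around z-axis:
cos(107°) = -0.2924, sin(107°) = 0.9563
Result: [[-0.2924, -0.9563, 0], [0.9563, -0.2924, 0], [0, 0, 1]]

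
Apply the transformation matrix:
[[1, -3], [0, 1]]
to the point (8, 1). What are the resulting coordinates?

Matrix multiplication:
[[1, -3], [0, 1]] × [8, 1]ᵀ
= [(1)(8) + (-3)(1), (0)(8) + (1)(1)]ᵀ
= [5, 1]ᵀ
Result: (5, 1)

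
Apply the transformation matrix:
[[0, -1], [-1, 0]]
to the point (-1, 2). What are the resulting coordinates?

Matrix multiplication:
[[0, -1], [-1, 0]] × [-1, 2]ᵀ
= [(0)(-1) + (-1)(2), (-1)(-1) + (0)(2)]ᵀ
= [-2, 1]ᵀ
Result: (-2, 1)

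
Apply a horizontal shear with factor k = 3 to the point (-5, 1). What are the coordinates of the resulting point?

Shear matrix for horizontal shear with factor k = 3:
[[1, 3], [0, 1]]
Result: (-5, 1) → (-2, 1)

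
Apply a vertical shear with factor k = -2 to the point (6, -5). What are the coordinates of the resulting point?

Shear matrix for vertical shear with factor k = -2:
[[1, 0], [-2, 1]]
Result: (6, -5) → (6, -17)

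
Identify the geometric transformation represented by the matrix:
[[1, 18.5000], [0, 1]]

This matrix represents: horizontal shear with factor 18.5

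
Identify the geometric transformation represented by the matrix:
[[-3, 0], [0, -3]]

This matrix represents: uniform scaling by factor -3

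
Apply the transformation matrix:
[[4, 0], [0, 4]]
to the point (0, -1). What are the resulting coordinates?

Matrix multiplication:
[[4, 0], [0, 4]] × [0, -1]ᵀ
= [(4)(0) + (0)(-1), (0)(0) + (4)(-1)]ᵀ
= [0, -4]ᵀ
Result: (0, -4)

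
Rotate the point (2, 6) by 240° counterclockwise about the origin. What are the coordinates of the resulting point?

Rotation matrix for 240°: [[cos 240°, -sin 240°], [sin 240°, cos 240°]] ≈ [[-0.500000, 0.866025], [-0.866025, -0.500000]]
[[-0.500000, 0.866025], [-0.866025, -0.500000]] × [2, 6]ᵀ ≈ [4.1962, -4.7321]ᵀ
Result: (4.1962, -4.7321)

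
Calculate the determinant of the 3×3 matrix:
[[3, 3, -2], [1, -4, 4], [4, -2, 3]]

Expansion along first row:
det = 3·det([[-4,4],[-2,3]]) - 3·det([[1,4],[4,3]]) + -2·det([[1,-4],[4,-2]])
    = 3·(-4·3 - 4·-2) - 3·(1·3 - 4·4) + -2·(1·-2 - -4·4)
    = 3·-4 - 3·-13 + -2·14
    = -12 + 39 + -28 = -1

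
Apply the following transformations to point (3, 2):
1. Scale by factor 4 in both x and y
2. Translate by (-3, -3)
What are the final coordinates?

Step 1: Scale (3, 2) by 4 → (12, 8)
Step 2: Translate by (-3, -3) → (9, 5)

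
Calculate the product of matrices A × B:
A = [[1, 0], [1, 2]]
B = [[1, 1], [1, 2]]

Matrix multiplication:
C[0][0] = 1×1 + 0×1 = 1
C[0][1] = 1×1 + 0×2 = 1
C[1][0] = 1×1 + 2×1 = 3
C[1][1] = 1×1 + 2×2 = 5
Result: [[1, 1], [3, 5]]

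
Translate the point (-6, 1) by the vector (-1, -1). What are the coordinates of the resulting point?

Translation by (-1, -1) (homogeneous matrix [[1, 0, -1], [0, 1, -1], [0, 0, 1]]):
x' = -6 + -1 = -7
y' = 1 + -1 = 0
Result: (-7, 0)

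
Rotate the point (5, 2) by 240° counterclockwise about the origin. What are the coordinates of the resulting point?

Rotation matrix for 240°: [[cos 240°, -sin 240°], [sin 240°, cos 240°]] ≈ [[-0.500000, 0.866025], [-0.866025, -0.500000]]
[[-0.500000, 0.866025], [-0.866025, -0.500000]] × [5, 2]ᵀ ≈ [-0.7679, -5.3301]ᵀ
Result: (-0.7679, -5.3301)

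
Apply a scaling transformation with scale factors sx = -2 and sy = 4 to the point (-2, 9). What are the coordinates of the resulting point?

Scaling matrix:
[[-2, 0], [0, 4]]
Result: (-2 × -2, 9 × 4) = (4, 36)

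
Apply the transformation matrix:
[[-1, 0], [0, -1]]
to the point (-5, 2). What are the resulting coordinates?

Matrix multiplication:
[[-1, 0], [0, -1]] × [-5, 2]ᵀ
= [(-1)(-5) + (0)(2), (0)(-5) + (-1)(2)]ᵀ
= [5, -2]ᵀ
Result: (5, -2)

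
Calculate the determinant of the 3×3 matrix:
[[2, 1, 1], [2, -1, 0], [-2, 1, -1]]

Expansion along first row:
det = 2·det([[-1,0],[1,-1]]) - 1·det([[2,0],[-2,-1]]) + 1·det([[2,-1],[-2,1]])
    = 2·(-1·-1 - 0·1) - 1·(2·-1 - 0·-2) + 1·(2·1 - -1·-2)
    = 2·1 - 1·-2 + 1·0
    = 2 + 2 + 0 = 4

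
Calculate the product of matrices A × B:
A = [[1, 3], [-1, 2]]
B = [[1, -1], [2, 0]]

Matrix multiplication:
C[0][0] = 1×1 + 3×2 = 7
C[0][1] = 1×-1 + 3×0 = -1
C[1][0] = -1×1 + 2×2 = 3
C[1][1] = -1×-1 + 2×0 = 1
Result: [[7, -1], [3, 1]]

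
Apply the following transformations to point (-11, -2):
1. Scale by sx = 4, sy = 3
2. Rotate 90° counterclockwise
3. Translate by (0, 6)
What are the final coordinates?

Step 1: Scale → (-44, -6)
Step 2: Rotate 90° → (6, -44)
Step 3: Translate → (6, -38)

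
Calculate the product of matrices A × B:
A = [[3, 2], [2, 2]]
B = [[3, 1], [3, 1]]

Matrix multiplication:
C[0][0] = 3×3 + 2×3 = 15
C[0][1] = 3×1 + 2×1 = 5
C[1][0] = 2×3 + 2×3 = 12
C[1][1] = 2×1 + 2×1 = 4
Result: [[15, 5], [12, 4]]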